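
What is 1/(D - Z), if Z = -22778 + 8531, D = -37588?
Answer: -1/23341 ≈ -4.2843e-5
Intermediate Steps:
Z = -14247
1/(D - Z) = 1/(-37588 - 1*(-14247)) = 1/(-37588 + 14247) = 1/(-23341) = -1/23341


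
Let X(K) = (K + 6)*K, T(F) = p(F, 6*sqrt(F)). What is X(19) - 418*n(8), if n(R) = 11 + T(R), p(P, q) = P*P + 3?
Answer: -32129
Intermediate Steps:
p(P, q) = 3 + P**2 (p(P, q) = P**2 + 3 = 3 + P**2)
T(F) = 3 + F**2
n(R) = 14 + R**2 (n(R) = 11 + (3 + R**2) = 14 + R**2)
X(K) = K*(6 + K) (X(K) = (6 + K)*K = K*(6 + K))
X(19) - 418*n(8) = 19*(6 + 19) - 418*(14 + 8**2) = 19*25 - 418*(14 + 64) = 475 - 418*78 = 475 - 32604 = -32129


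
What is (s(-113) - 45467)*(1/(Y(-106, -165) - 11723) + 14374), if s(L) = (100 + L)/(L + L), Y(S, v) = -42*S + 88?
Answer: -96448395427299/147578 ≈ -6.5354e+8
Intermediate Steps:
Y(S, v) = 88 - 42*S
s(L) = (100 + L)/(2*L) (s(L) = (100 + L)/((2*L)) = (100 + L)*(1/(2*L)) = (100 + L)/(2*L))
(s(-113) - 45467)*(1/(Y(-106, -165) - 11723) + 14374) = ((½)*(100 - 113)/(-113) - 45467)*(1/((88 - 42*(-106)) - 11723) + 14374) = ((½)*(-1/113)*(-13) - 45467)*(1/((88 + 4452) - 11723) + 14374) = (13/226 - 45467)*(1/(4540 - 11723) + 14374) = -10275529*(1/(-7183) + 14374)/226 = -10275529*(-1/7183 + 14374)/226 = -10275529/226*103248441/7183 = -96448395427299/147578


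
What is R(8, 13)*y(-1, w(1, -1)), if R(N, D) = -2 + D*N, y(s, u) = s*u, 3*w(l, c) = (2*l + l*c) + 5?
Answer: -204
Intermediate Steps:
w(l, c) = 5/3 + 2*l/3 + c*l/3 (w(l, c) = ((2*l + l*c) + 5)/3 = ((2*l + c*l) + 5)/3 = (5 + 2*l + c*l)/3 = 5/3 + 2*l/3 + c*l/3)
R(8, 13)*y(-1, w(1, -1)) = (-2 + 13*8)*(-(5/3 + (2/3)*1 + (1/3)*(-1)*1)) = (-2 + 104)*(-(5/3 + 2/3 - 1/3)) = 102*(-1*2) = 102*(-2) = -204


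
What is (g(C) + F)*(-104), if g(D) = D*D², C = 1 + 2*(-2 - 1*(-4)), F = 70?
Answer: -20280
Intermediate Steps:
C = 5 (C = 1 + 2*(-2 + 4) = 1 + 2*2 = 1 + 4 = 5)
g(D) = D³
(g(C) + F)*(-104) = (5³ + 70)*(-104) = (125 + 70)*(-104) = 195*(-104) = -20280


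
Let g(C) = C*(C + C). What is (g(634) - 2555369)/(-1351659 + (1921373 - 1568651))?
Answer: 583819/332979 ≈ 1.7533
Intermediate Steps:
g(C) = 2*C² (g(C) = C*(2*C) = 2*C²)
(g(634) - 2555369)/(-1351659 + (1921373 - 1568651)) = (2*634² - 2555369)/(-1351659 + (1921373 - 1568651)) = (2*401956 - 2555369)/(-1351659 + 352722) = (803912 - 2555369)/(-998937) = -1751457*(-1/998937) = 583819/332979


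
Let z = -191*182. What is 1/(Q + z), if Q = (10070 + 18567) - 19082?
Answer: -1/25207 ≈ -3.9672e-5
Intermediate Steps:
Q = 9555 (Q = 28637 - 19082 = 9555)
z = -34762
1/(Q + z) = 1/(9555 - 34762) = 1/(-25207) = -1/25207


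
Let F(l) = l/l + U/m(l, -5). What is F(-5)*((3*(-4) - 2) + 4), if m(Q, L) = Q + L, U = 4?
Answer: -6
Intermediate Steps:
m(Q, L) = L + Q
F(l) = 1 + 4/(-5 + l) (F(l) = l/l + 4/(-5 + l) = 1 + 4/(-5 + l))
F(-5)*((3*(-4) - 2) + 4) = ((-1 - 5)/(-5 - 5))*((3*(-4) - 2) + 4) = (-6/(-10))*((-12 - 2) + 4) = (-⅒*(-6))*(-14 + 4) = (⅗)*(-10) = -6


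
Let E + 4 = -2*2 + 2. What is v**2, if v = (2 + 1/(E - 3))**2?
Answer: 83521/6561 ≈ 12.730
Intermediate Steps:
E = -6 (E = -4 + (-2*2 + 2) = -4 + (-4 + 2) = -4 - 2 = -6)
v = 289/81 (v = (2 + 1/(-6 - 3))**2 = (2 + 1/(-9))**2 = (2 - 1/9)**2 = (17/9)**2 = 289/81 ≈ 3.5679)
v**2 = (289/81)**2 = 83521/6561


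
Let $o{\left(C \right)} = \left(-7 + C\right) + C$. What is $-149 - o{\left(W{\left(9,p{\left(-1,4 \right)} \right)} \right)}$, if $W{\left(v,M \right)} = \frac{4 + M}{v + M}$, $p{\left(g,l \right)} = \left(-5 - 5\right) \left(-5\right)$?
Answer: $- \frac{8486}{59} \approx -143.83$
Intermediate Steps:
$p{\left(g,l \right)} = 50$ ($p{\left(g,l \right)} = \left(-10\right) \left(-5\right) = 50$)
$W{\left(v,M \right)} = \frac{4 + M}{M + v}$
$o{\left(C \right)} = -7 + 2 C$
$-149 - o{\left(W{\left(9,p{\left(-1,4 \right)} \right)} \right)} = -149 - \left(-7 + 2 \frac{4 + 50}{50 + 9}\right) = -149 - \left(-7 + 2 \cdot \frac{1}{59} \cdot 54\right) = -149 - \left(-7 + 2 \cdot \frac{54}{59}\right) = -149 - \left(-7 + \frac{108}{59}\right) = -149 - - \frac{305}{59} = -149 + \frac{305}{59} = - \frac{8486}{59}$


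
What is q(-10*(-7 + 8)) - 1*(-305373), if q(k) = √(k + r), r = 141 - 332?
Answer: 305373 + I*√201 ≈ 3.0537e+5 + 14.177*I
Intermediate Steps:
r = -191
q(k) = √(-191 + k) (q(k) = √(k - 191) = √(-191 + k))
q(-10*(-7 + 8)) - 1*(-305373) = √(-191 - 10*(-7 + 8)) - 1*(-305373) = √(-191 - 10*1) + 305373 = √(-191 - 10) + 305373 = √(-201) + 305373 = I*√201 + 305373 = 305373 + I*√201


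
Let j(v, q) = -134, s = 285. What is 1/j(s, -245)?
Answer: -1/134 ≈ -0.0074627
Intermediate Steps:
1/j(s, -245) = 1/(-134) = -1/134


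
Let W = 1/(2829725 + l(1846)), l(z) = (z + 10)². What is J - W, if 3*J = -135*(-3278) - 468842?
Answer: -18343735315/2091487 ≈ -8770.7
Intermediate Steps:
J = -26312/3 (J = (-135*(-3278) - 468842)/3 = (442530 - 468842)/3 = (⅓)*(-26312) = -26312/3 ≈ -8770.7)
l(z) = (10 + z)²
W = 1/6274461 (W = 1/(2829725 + (10 + 1846)²) = 1/(2829725 + 1856²) = 1/(2829725 + 3444736) = 1/6274461 ≈ 1.5938e-7)
J - W = -26312/3 - 1*1/6274461 = -26312/3 - 1/6274461 = -18343735315/2091487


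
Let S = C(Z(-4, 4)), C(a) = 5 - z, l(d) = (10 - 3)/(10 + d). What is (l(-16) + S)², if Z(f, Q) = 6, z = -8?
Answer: 5041/36 ≈ 140.03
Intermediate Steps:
l(d) = 7/(10 + d)
C(a) = 13 (C(a) = 5 - 1*(-8) = 5 + 8 = 13)
S = 13
(l(-16) + S)² = (7/(10 - 16) + 13)² = (7/(-6) + 13)² = (7*(-⅙) + 13)² = (-7/6 + 13)² = (71/6)² = 5041/36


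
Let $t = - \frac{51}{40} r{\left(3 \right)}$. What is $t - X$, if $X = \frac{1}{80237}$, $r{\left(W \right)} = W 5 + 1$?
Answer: $- \frac{8184179}{401185} \approx -20.4$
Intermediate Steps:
$r{\left(W \right)} = 1 + 5 W$ ($r{\left(W \right)} = 5 W + 1 = 1 + 5 W$)
$t = - \frac{102}{5}$ ($t = - \frac{51}{40} \left(1 + 5 \cdot 3\right) = \left(-51\right) \frac{1}{40} \left(1 + 15\right) = \left(- \frac{51}{40}\right) 16 = - \frac{102}{5} \approx -20.4$)
$X = \frac{1}{80237} \approx 1.2463 \cdot 10^{-5}$
$t - X = - \frac{102}{5} - \frac{1}{80237} = - \frac{8184179}{401185}$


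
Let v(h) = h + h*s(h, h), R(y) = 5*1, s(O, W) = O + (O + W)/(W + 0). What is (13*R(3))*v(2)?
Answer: 650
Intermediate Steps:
s(O, W) = O + (O + W)/W
R(y) = 5
v(h) = h + h*(2 + h) (v(h) = h + h*(1 + h + h/h) = h + h*(1 + h + 1) = h + h*(2 + h))
(13*R(3))*v(2) = (13*5)*(2*(3 + 2)) = 65*(2*5) = 65*10 = 650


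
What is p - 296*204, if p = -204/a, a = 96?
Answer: -483089/8 ≈ -60386.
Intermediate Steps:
p = -17/8 (p = -204/96 = -204*1/96 = -17/8 ≈ -2.1250)
p - 296*204 = -17/8 - 296*204 = -17/8 - 60384 = -483089/8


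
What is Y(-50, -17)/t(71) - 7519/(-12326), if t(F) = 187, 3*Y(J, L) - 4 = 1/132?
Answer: 281658721/456382476 ≈ 0.61716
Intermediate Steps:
Y(J, L) = 529/396 (Y(J, L) = 4/3 + (⅓)/132 = 4/3 + (⅓)*(1/132) = 4/3 + 1/396 = 529/396)
Y(-50, -17)/t(71) - 7519/(-12326) = (529/396)/187 - 7519/(-12326) = (529/396)*(1/187) - 7519*(-1/12326) = 529/74052 + 7519/12326 = 281658721/456382476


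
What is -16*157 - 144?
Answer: -2656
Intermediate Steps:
-16*157 - 144 = -2512 - 144 = -2656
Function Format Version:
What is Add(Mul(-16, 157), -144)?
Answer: -2656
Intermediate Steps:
Add(Mul(-16, 157), -144) = Add(-2512, -144) = -2656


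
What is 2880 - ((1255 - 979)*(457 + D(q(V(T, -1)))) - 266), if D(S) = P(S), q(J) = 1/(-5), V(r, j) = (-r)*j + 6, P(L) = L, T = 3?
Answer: -614654/5 ≈ -1.2293e+5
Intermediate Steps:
V(r, j) = 6 - j*r (V(r, j) = -j*r + 6 = 6 - j*r)
q(J) = -1/5 (q(J) = 1*(-1/5) = -1/5)
D(S) = S
2880 - ((1255 - 979)*(457 + D(q(V(T, -1)))) - 266) = 2880 - ((1255 - 979)*(457 - 1/5) - 266) = 2880 - (276*(2284/5) - 266) = 2880 - (630384/5 - 266) = 2880 - 1*629054/5 = 2880 - 629054/5 = -614654/5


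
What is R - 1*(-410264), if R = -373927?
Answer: 36337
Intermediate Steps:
R - 1*(-410264) = -373927 - 1*(-410264) = -373927 + 410264 = 36337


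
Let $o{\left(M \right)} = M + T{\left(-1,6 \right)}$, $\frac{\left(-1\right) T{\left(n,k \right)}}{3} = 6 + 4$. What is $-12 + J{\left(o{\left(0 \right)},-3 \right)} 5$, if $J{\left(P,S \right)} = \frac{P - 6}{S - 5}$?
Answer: $\frac{21}{2} \approx 10.5$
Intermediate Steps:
$T{\left(n,k \right)} = -30$ ($T{\left(n,k \right)} = - 3 \left(6 + 4\right) = \left(-3\right) 10 = -30$)
$o{\left(M \right)} = -30 + M$ ($o{\left(M \right)} = M - 30 = -30 + M$)
$J{\left(P,S \right)} = \frac{-6 + P}{-5 + S}$
$-12 + J{\left(o{\left(0 \right)},-3 \right)} 5 = -12 + \frac{-6 + \left(-30 + 0\right)}{-5 - 3} \cdot 5 = -12 + \frac{-6 - 30}{-8} \cdot 5 = -12 + \left(- \frac{1}{8}\right) \left(-36\right) 5 = -12 + \frac{9}{2} \cdot 5 = -12 + \frac{45}{2} = \frac{21}{2}$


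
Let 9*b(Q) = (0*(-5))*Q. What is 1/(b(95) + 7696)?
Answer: 1/7696 ≈ 0.00012994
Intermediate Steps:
b(Q) = 0 (b(Q) = ((0*(-5))*Q)/9 = (0*Q)/9 = (1/9)*0 = 0)
1/(b(95) + 7696) = 1/(0 + 7696) = 1/7696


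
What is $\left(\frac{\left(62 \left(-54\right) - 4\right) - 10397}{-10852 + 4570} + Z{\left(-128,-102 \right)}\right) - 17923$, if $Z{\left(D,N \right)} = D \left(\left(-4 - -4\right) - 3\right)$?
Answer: $- \frac{36722083}{2094} \approx -17537.0$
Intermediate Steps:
$Z{\left(D,N \right)} = - 3 D$ ($Z{\left(D,N \right)} = D \left(\left(-4 + 4\right) - 3\right) = D \left(0 - 3\right) = D \left(-3\right) = - 3 D$)
$\left(\frac{\left(62 \left(-54\right) - 4\right) - 10397}{-10852 + 4570} + Z{\left(-128,-102 \right)}\right) - 17923 = \left(\frac{\left(62 \left(-54\right) - 4\right) - 10397}{-10852 + 4570} - -384\right) - 17923 = \left(\frac{\left(-3348 - 4\right) - 10397}{-6282} + 384\right) - 17923 = \left(\left(-3352 - 10397\right) \left(- \frac{1}{6282}\right) + 384\right) - 17923 = \left(\left(-13749\right) \left(- \frac{1}{6282}\right) + 384\right) - 17923 = \left(\frac{4583}{2094} + 384\right) - 17923 = \frac{808679}{2094} - 17923 = - \frac{36722083}{2094}$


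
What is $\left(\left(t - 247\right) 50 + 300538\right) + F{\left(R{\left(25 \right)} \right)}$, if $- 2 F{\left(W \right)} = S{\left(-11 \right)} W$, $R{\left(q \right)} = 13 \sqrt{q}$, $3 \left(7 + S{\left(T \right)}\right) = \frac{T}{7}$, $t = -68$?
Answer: $\frac{5985683}{21} \approx 2.8503 \cdot 10^{5}$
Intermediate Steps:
$S{\left(T \right)} = -7 + \frac{T}{21}$ ($S{\left(T \right)} = -7 + \frac{T \frac{1}{7}}{3} = -7 + \frac{\frac{1}{7} T}{3} = -7 + \frac{T}{21}$)
$F{\left(W \right)} = \frac{79 W}{21}$ ($F{\left(W \right)} = - \frac{\left(-7 + \frac{1}{21} \left(-11\right)\right) W}{2} = - \frac{\left(-7 - \frac{11}{21}\right) W}{2} = - \frac{\left(- \frac{158}{21}\right) W}{2} = \frac{79 W}{21}$)
$\left(\left(t - 247\right) 50 + 300538\right) + F{\left(R{\left(25 \right)} \right)} = \left(\left(-68 - 247\right) 50 + 300538\right) + \frac{79 \cdot 13 \sqrt{25}}{21} = \left(\left(-315\right) 50 + 300538\right) + \frac{79 \cdot 13 \cdot 5}{21} = \left(-15750 + 300538\right) + \frac{79}{21} \cdot 65 = 284788 + \frac{5135}{21} = \frac{5985683}{21}$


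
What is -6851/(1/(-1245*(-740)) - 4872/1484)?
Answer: 334526793900/160306147 ≈ 2086.8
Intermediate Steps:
-6851/(1/(-1245*(-740)) - 4872/1484) = -6851/(-1/1245*(-1/740) - 4872*1/1484) = -6851/(1/921300 - 174/53) = -6851/(-160306147/48828900) = -6851*(-48828900/160306147) = 334526793900/160306147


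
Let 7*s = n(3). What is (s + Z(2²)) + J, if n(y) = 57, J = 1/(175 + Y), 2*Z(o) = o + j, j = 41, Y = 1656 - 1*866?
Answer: 413999/13510 ≈ 30.644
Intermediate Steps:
Y = 790 (Y = 1656 - 866 = 790)
Z(o) = 41/2 + o/2 (Z(o) = (o + 41)/2 = (41 + o)/2 = 41/2 + o/2)
J = 1/965 (J = 1/(175 + 790) = 1/965 ≈ 0.0010363)
s = 57/7 (s = (⅐)*57 = 57/7 ≈ 8.1429)
(s + Z(2²)) + J = (57/7 + (41/2 + (½)*2²)) + 1/965 = (57/7 + (41/2 + (½)*4)) + 1/965 = (57/7 + (41/2 + 2)) + 1/965 = (57/7 + 45/2) + 1/965 = 429/14 + 1/965 = 413999/13510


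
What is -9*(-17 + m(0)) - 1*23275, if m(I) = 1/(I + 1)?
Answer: -23131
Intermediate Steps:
m(I) = 1/(1 + I)
-9*(-17 + m(0)) - 1*23275 = -9*(-17 + 1/(1 + 0)) - 1*23275 = -9*(-17 + 1/1) - 23275 = -9*(-17 + 1) - 23275 = -9*(-16) - 23275 = 144 - 23275 = -23131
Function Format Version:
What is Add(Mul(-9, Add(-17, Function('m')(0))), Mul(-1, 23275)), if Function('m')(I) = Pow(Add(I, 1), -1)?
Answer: -23131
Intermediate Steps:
Function('m')(I) = Pow(Add(1, I), -1)
Add(Mul(-9, Add(-17, Function('m')(0))), Mul(-1, 23275)) = Add(Mul(-9, Add(-17, Pow(Add(1, 0), -1))), Mul(-1, 23275)) = Add(Mul(-9, Add(-17, Pow(1, -1))), -23275) = Add(Mul(-9, Add(-17, 1)), -23275) = Add(Mul(-9, -16), -23275) = Add(144, -23275) = -23131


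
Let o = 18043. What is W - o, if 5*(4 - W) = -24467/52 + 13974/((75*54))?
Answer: -3149450383/175500 ≈ -17946.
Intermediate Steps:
W = 17096117/175500 (W = 4 - (-24467/52 + 13974/((75*54)))/5 = 4 - (-24467*1/52 + 13974/4050)/5 = 4 - (-24467/52 + 13974*(1/4050))/5 = 4 - (-24467/52 + 2329/675)/5 = 4 - ⅕*(-16394117/35100) = 4 + 16394117/175500 = 17096117/175500 ≈ 97.414)
W - o = 17096117/175500 - 1*18043 = 17096117/175500 - 18043 = -3149450383/175500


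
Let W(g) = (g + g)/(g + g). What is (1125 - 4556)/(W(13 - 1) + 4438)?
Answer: -3431/4439 ≈ -0.77292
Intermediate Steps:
W(g) = 1 (W(g) = (2*g)/((2*g)) = (2*g)*(1/(2*g)) = 1)
(1125 - 4556)/(W(13 - 1) + 4438) = (1125 - 4556)/(1 + 4438) = -3431/4439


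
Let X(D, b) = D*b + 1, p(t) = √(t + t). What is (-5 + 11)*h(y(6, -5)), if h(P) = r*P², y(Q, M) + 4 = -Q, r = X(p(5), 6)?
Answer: 600 + 3600*√10 ≈ 11984.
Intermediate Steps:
p(t) = √2*√t (p(t) = √(2*t) = √2*√t)
X(D, b) = 1 + D*b
r = 1 + 6*√10 (r = 1 + (√2*√5)*6 = 1 + √10*6 = 1 + 6*√10 ≈ 19.974)
y(Q, M) = -4 - Q
h(P) = P²*(1 + 6*√10) (h(P) = (1 + 6*√10)*P² = P²*(1 + 6*√10))
(-5 + 11)*h(y(6, -5)) = (-5 + 11)*((-4 - 1*6)²*(1 + 6*√10)) = 6*((-4 - 6)²*(1 + 6*√10)) = 6*((-10)²*(1 + 6*√10)) = 6*(100*(1 + 6*√10)) = 6*(100 + 600*√10) = 600 + 3600*√10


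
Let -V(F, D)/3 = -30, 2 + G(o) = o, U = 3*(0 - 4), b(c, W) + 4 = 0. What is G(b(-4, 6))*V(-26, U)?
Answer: -540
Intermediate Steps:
b(c, W) = -4 (b(c, W) = -4 + 0 = -4)
U = -12 (U = 3*(-4) = -12)
G(o) = -2 + o
V(F, D) = 90 (V(F, D) = -3*(-30) = 90)
G(b(-4, 6))*V(-26, U) = (-2 - 4)*90 = -6*90 = -540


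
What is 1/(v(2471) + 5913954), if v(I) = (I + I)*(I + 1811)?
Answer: 1/27075598 ≈ 3.6934e-8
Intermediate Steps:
v(I) = 2*I*(1811 + I) (v(I) = (2*I)*(1811 + I) = 2*I*(1811 + I))
1/(v(2471) + 5913954) = 1/(2*2471*(1811 + 2471) + 5913954) = 1/(2*2471*4282 + 5913954) = 1/(21161644 + 5913954) = 1/27075598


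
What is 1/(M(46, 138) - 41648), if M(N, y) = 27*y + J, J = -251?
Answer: -1/38173 ≈ -2.6197e-5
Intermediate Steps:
M(N, y) = -251 + 27*y (M(N, y) = 27*y - 251 = -251 + 27*y)
1/(M(46, 138) - 41648) = 1/((-251 + 27*138) - 41648) = 1/((-251 + 3726) - 41648) = 1/(3475 - 41648) = 1/(-38173) = -1/38173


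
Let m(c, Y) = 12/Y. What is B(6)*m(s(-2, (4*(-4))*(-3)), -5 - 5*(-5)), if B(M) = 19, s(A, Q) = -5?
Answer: 57/5 ≈ 11.400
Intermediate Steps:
B(6)*m(s(-2, (4*(-4))*(-3)), -5 - 5*(-5)) = 19*(12/(-5 - 5*(-5))) = 19*(12/(-5 + 25)) = 19*(12/20) = 19*(12*(1/20)) = 19*(⅗) = 57/5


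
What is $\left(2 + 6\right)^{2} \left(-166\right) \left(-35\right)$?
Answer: $371840$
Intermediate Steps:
$\left(2 + 6\right)^{2} \left(-166\right) \left(-35\right) = 8^{2} \left(-166\right) \left(-35\right) = 64 \left(-166\right) \left(-35\right) = \left(-10624\right) \left(-35\right) = 371840$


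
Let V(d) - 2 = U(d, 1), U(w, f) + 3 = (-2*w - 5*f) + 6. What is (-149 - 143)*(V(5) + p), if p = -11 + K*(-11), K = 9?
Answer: 35040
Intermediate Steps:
p = -110 (p = -11 + 9*(-11) = -11 - 99 = -110)
U(w, f) = 3 - 5*f - 2*w (U(w, f) = -3 + ((-2*w - 5*f) + 6) = -3 + ((-5*f - 2*w) + 6) = -3 + (6 - 5*f - 2*w) = 3 - 5*f - 2*w)
V(d) = -2*d (V(d) = 2 + (3 - 5*1 - 2*d) = 2 + (3 - 5 - 2*d) = 2 + (-2 - 2*d) = -2*d)
(-149 - 143)*(V(5) + p) = (-149 - 143)*(-2*5 - 110) = -292*(-10 - 110) = -292*(-120) = 35040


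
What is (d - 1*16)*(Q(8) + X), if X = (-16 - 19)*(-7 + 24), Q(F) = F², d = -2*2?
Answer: 10620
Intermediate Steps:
d = -4
X = -595 (X = -35*17 = -595)
(d - 1*16)*(Q(8) + X) = (-4 - 1*16)*(8² - 595) = (-4 - 16)*(64 - 595) = -20*(-531) = 10620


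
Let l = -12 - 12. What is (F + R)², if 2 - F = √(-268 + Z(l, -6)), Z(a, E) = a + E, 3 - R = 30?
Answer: (25 + I*√298)² ≈ 327.0 + 863.13*I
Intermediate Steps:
R = -27 (R = 3 - 1*30 = 3 - 30 = -27)
l = -24
Z(a, E) = E + a
F = 2 - I*√298 (F = 2 - √(-268 + (-6 - 24)) = 2 - √(-268 - 30) = 2 - √(-298) = 2 - I*√298 ≈ 2.0 - 17.263*I)
(F + R)² = ((2 - I*√298) - 27)² = (-25 - I*√298)²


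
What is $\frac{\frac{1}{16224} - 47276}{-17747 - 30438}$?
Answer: $\frac{767005823}{781753440} \approx 0.98114$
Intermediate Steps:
$\frac{\frac{1}{16224} - 47276}{-17747 - 30438} = \frac{\frac{1}{16224} - 47276}{-48185} = \left(- \frac{767005823}{16224}\right) \left(- \frac{1}{48185}\right) = \frac{767005823}{781753440}$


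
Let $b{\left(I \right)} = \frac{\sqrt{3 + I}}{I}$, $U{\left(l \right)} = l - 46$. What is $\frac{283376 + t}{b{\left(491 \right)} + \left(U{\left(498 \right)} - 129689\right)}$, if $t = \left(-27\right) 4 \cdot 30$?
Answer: $- \frac{8728081150746792}{4026583601104195} - \frac{137546776 \sqrt{494}}{4026583601104195} \approx -2.1676$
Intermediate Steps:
$t = -3240$ ($t = \left(-108\right) 30 = -3240$)
$U{\left(l \right)} = -46 + l$
$b{\left(I \right)} = \frac{\sqrt{3 + I}}{I}$
$\frac{283376 + t}{b{\left(491 \right)} + \left(U{\left(498 \right)} - 129689\right)} = \frac{283376 - 3240}{\frac{\sqrt{3 + 491}}{491} + \left(\left(-46 + 498\right) - 129689\right)} = \frac{280136}{\frac{\sqrt{494}}{491} + \left(452 - 129689\right)} = \frac{280136}{\frac{\sqrt{494}}{491} - 129237} = \frac{280136}{-129237 + \frac{\sqrt{494}}{491}}$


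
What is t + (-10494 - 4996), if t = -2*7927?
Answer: -31344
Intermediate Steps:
t = -15854
t + (-10494 - 4996) = -15854 + (-10494 - 4996) = -15854 - 15490 = -31344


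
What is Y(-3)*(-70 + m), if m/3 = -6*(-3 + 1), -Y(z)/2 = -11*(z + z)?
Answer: 4488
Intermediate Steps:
Y(z) = 44*z (Y(z) = -(-22)*(z + z) = -(-22)*2*z = -(-44)*z = 44*z)
m = 36 (m = 3*(-6*(-3 + 1)) = 3*(-6*(-2)) = 3*12 = 36)
Y(-3)*(-70 + m) = (44*(-3))*(-70 + 36) = -132*(-34) = 4488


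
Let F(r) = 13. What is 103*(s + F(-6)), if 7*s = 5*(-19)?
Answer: -412/7 ≈ -58.857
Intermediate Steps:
s = -95/7 (s = (5*(-19))/7 = (1/7)*(-95) = -95/7 ≈ -13.571)
103*(s + F(-6)) = 103*(-95/7 + 13) = 103*(-4/7) = -412/7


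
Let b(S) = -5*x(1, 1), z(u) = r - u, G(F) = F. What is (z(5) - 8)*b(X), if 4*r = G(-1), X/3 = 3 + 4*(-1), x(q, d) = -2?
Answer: -265/2 ≈ -132.50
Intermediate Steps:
X = -3 (X = 3*(3 + 4*(-1)) = 3*(3 - 4) = 3*(-1) = -3)
r = -¼ (r = (¼)*(-1) = -¼ ≈ -0.25000)
z(u) = -¼ - u
b(S) = 10 (b(S) = -5*(-2) = 10)
(z(5) - 8)*b(X) = ((-¼ - 1*5) - 8)*10 = ((-¼ - 5) - 8)*10 = (-21/4 - 8)*10 = -53/4*10 = -265/2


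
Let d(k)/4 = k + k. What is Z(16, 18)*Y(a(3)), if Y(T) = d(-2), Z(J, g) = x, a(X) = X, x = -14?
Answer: 224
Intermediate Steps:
d(k) = 8*k (d(k) = 4*(k + k) = 4*(2*k) = 8*k)
Z(J, g) = -14
Y(T) = -16 (Y(T) = 8*(-2) = -16)
Z(16, 18)*Y(a(3)) = -14*(-16) = 224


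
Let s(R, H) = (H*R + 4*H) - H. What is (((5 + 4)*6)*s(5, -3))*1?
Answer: -1296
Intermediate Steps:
s(R, H) = 3*H + H*R (s(R, H) = (4*H + H*R) - H = 3*H + H*R)
(((5 + 4)*6)*s(5, -3))*1 = (((5 + 4)*6)*(-3*(3 + 5)))*1 = ((9*6)*(-3*8))*1 = (54*(-24))*1 = -1296*1 = -1296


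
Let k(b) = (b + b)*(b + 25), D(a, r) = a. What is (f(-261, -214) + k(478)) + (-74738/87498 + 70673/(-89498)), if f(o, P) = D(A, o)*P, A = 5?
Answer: 1878617684139757/3915448002 ≈ 4.7980e+5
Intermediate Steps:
k(b) = 2*b*(25 + b) (k(b) = (2*b)*(25 + b) = 2*b*(25 + b))
f(o, P) = 5*P
(f(-261, -214) + k(478)) + (-74738/87498 + 70673/(-89498)) = (5*(-214) + 2*478*(25 + 478)) + (-74738/87498 + 70673/(-89498)) = (-1070 + 2*478*503) + (-74738*1/87498 + 70673*(-1/89498)) = (-1070 + 480868) + (-37369/43749 - 70673/89498) = 479798 - 6436323839/3915448002 = 1878617684139757/3915448002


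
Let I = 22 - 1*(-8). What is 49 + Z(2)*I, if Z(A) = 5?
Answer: 199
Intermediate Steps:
I = 30 (I = 22 + 8 = 30)
49 + Z(2)*I = 49 + 5*30 = 49 + 150 = 199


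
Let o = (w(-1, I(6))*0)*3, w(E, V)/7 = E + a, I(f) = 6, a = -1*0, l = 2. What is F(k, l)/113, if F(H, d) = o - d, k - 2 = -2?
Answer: -2/113 ≈ -0.017699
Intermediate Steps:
a = 0
w(E, V) = 7*E (w(E, V) = 7*(E + 0) = 7*E)
o = 0 (o = ((7*(-1))*0)*3 = -7*0*3 = 0*3 = 0)
k = 0 (k = 2 - 2 = 0)
F(H, d) = -d (F(H, d) = 0 - d = -d)
F(k, l)/113 = -1*2/113 = -2*1/113 = -2/113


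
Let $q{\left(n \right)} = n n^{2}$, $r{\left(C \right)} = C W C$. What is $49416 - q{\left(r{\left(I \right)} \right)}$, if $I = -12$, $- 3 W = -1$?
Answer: $-61176$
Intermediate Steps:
$W = \frac{1}{3}$ ($W = \left(- \frac{1}{3}\right) \left(-1\right) = \frac{1}{3} \approx 0.33333$)
$r{\left(C \right)} = \frac{C^{2}}{3}$ ($r{\left(C \right)} = C \frac{1}{3} C = \frac{C}{3} C = \frac{C^{2}}{3}$)
$q{\left(n \right)} = n^{3}$
$49416 - q{\left(r{\left(I \right)} \right)} = 49416 - \left(\frac{\left(-12\right)^{2}}{3}\right)^{3} = 49416 - \left(\frac{1}{3} \cdot 144\right)^{3} = 49416 - 48^{3} = 49416 - 110592 = -61176$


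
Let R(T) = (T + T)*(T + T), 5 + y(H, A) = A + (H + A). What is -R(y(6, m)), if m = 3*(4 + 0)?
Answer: -2500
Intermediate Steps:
m = 12 (m = 3*4 = 12)
y(H, A) = -5 + H + 2*A (y(H, A) = -5 + (A + (H + A)) = -5 + (A + (A + H)) = -5 + (H + 2*A) = -5 + H + 2*A)
R(T) = 4*T**2 (R(T) = (2*T)*(2*T) = 4*T**2)
-R(y(6, m)) = -4*(-5 + 6 + 2*12)**2 = -4*(-5 + 6 + 24)**2 = -4*25**2 = -4*625 = -1*2500 = -2500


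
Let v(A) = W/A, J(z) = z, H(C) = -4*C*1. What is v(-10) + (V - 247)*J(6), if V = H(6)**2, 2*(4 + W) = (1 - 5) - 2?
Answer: 19747/10 ≈ 1974.7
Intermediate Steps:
H(C) = -4*C
W = -7 (W = -4 + ((1 - 5) - 2)/2 = -4 + (-4 - 2)/2 = -4 + (1/2)*(-6) = -4 - 3 = -7)
v(A) = -7/A
V = 576 (V = (-4*6)**2 = (-24)**2 = 576)
v(-10) + (V - 247)*J(6) = -7/(-10) + (576 - 247)*6 = -7*(-1/10) + 329*6 = 7/10 + 1974 = 19747/10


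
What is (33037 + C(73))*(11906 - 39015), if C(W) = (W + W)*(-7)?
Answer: -867894635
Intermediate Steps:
C(W) = -14*W (C(W) = (2*W)*(-7) = -14*W)
(33037 + C(73))*(11906 - 39015) = (33037 - 14*73)*(11906 - 39015) = (33037 - 1022)*(-27109) = 32015*(-27109) = -867894635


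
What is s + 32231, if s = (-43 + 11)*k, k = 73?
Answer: 29895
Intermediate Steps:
s = -2336 (s = (-43 + 11)*73 = -32*73 = -2336)
s + 32231 = -2336 + 32231 = 29895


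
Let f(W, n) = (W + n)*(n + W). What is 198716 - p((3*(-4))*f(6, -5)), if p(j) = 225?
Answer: 198491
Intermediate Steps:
f(W, n) = (W + n)² (f(W, n) = (W + n)*(W + n) = (W + n)²)
198716 - p((3*(-4))*f(6, -5)) = 198716 - 1*225 = 198716 - 225 = 198491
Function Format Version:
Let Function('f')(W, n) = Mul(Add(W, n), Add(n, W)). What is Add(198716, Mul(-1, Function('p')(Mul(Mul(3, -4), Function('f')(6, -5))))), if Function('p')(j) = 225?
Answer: 198491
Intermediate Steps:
Function('f')(W, n) = Pow(Add(W, n), 2) (Function('f')(W, n) = Mul(Add(W, n), Add(W, n)) = Pow(Add(W, n), 2))
Add(198716, Mul(-1, Function('p')(Mul(Mul(3, -4), Function('f')(6, -5))))) = Add(198716, Mul(-1, 225)) = Add(198716, -225) = 198491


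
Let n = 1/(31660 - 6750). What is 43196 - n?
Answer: 1076012359/24910 ≈ 43196.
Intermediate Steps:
n = 1/24910 ≈ 4.0145e-5
43196 - n = 43196 - 1*1/24910 = 43196 - 1/24910 = 1076012359/24910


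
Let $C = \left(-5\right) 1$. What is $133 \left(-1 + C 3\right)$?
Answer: $-2128$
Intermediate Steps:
$C = -5$
$133 \left(-1 + C 3\right) = 133 \left(-1 - 15\right) = 133 \left(-16\right) = -2128$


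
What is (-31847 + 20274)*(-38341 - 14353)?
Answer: 609827662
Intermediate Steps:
(-31847 + 20274)*(-38341 - 14353) = -11573*(-52694) = 609827662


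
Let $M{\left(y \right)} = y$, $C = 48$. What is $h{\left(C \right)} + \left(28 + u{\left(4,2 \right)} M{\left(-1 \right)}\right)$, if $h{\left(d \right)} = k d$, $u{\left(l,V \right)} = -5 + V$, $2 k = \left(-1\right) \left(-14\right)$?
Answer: $367$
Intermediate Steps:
$k = 7$ ($k = \frac{\left(-1\right) \left(-14\right)}{2} = \frac{1}{2} \cdot 14 = 7$)
$h{\left(d \right)} = 7 d$
$h{\left(C \right)} + \left(28 + u{\left(4,2 \right)} M{\left(-1 \right)}\right) = 7 \cdot 48 + \left(28 + \left(-5 + 2\right) \left(-1\right)\right) = 336 + \left(28 - -3\right) = 336 + \left(28 + 3\right) = 336 + 31 = 367$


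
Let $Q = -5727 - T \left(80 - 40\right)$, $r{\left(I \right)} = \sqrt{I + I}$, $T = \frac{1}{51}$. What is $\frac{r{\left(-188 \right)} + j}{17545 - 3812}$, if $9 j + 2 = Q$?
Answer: $- \frac{292219}{6303447} + \frac{2 i \sqrt{94}}{13733} \approx -0.046359 + 0.001412 i$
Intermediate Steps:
$T = \frac{1}{51} \approx 0.019608$
$r{\left(I \right)} = \sqrt{2} \sqrt{I}$ ($r{\left(I \right)} = \sqrt{2 I} = \sqrt{2} \sqrt{I}$)
$Q = - \frac{292117}{51}$ ($Q = -5727 - \frac{80 - 40}{51} = -5727 - \frac{1}{51} \cdot 40 = -5727 - \frac{40}{51} = - \frac{292117}{51} \approx -5727.8$)
$j = - \frac{292219}{459}$ ($j = - \frac{2}{9} + \frac{1}{9} \left(- \frac{292117}{51}\right) = - \frac{2}{9} - \frac{292117}{459} = - \frac{292219}{459} \approx -636.64$)
$\frac{r{\left(-188 \right)} + j}{17545 - 3812} = \frac{\sqrt{2} \sqrt{-188} - \frac{292219}{459}}{17545 - 3812} = \frac{\sqrt{2} \cdot 2 i \sqrt{47} - \frac{292219}{459}}{13733} = \left(2 i \sqrt{94} - \frac{292219}{459}\right) \frac{1}{13733} = \left(- \frac{292219}{459} + 2 i \sqrt{94}\right) \frac{1}{13733} = - \frac{292219}{6303447} + \frac{2 i \sqrt{94}}{13733}$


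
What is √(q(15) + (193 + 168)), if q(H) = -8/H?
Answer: √81105/15 ≈ 18.986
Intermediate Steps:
√(q(15) + (193 + 168)) = √(-8/15 + (193 + 168)) = √(-8*1/15 + 361) = √(-8/15 + 361) = √(5407/15) = √81105/15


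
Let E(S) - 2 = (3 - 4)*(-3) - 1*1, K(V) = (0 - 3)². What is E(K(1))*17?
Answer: 68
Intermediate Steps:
K(V) = 9 (K(V) = (-3)² = 9)
E(S) = 4 (E(S) = 2 + ((3 - 4)*(-3) - 1*1) = 2 + (-1*(-3) - 1) = 2 + (3 - 1) = 2 + 2 = 4)
E(K(1))*17 = 4*17 = 68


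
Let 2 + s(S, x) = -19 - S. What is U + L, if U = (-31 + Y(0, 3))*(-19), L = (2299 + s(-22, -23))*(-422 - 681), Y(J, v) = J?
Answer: -2536311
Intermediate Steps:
s(S, x) = -21 - S (s(S, x) = -2 + (-19 - S) = -21 - S)
L = -2536900 (L = (2299 + (-21 - 1*(-22)))*(-422 - 681) = (2299 + (-21 + 22))*(-1103) = (2299 + 1)*(-1103) = 2300*(-1103) = -2536900)
U = 589 (U = (-31 + 0)*(-19) = -31*(-19) = 589)
U + L = 589 - 2536900 = -2536311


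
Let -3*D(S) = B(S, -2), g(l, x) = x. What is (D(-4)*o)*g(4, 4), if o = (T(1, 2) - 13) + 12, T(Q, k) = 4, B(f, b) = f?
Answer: 16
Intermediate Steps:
D(S) = -S/3
o = 3 (o = (4 - 13) + 12 = -9 + 12 = 3)
(D(-4)*o)*g(4, 4) = (-1/3*(-4)*3)*4 = ((4/3)*3)*4 = 4*4 = 16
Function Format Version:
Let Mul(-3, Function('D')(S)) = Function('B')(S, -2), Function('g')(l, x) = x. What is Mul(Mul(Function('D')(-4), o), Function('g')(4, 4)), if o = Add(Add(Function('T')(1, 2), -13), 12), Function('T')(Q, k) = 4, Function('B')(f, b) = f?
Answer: 16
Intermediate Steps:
Function('D')(S) = Mul(Rational(-1, 3), S)
o = 3 (o = Add(Add(4, -13), 12) = Add(-9, 12) = 3)
Mul(Mul(Function('D')(-4), o), Function('g')(4, 4)) = Mul(Mul(Mul(Rational(-1, 3), -4), 3), 4) = Mul(Mul(Rational(4, 3), 3), 4) = Mul(4, 4) = 16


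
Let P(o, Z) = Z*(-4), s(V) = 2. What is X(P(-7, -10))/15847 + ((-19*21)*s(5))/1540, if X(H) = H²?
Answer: -727279/1743170 ≈ -0.41722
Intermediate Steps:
P(o, Z) = -4*Z
X(P(-7, -10))/15847 + ((-19*21)*s(5))/1540 = (-4*(-10))²/15847 + (-19*21*2)/1540 = 40²*(1/15847) - 399*2*(1/1540) = 1600*(1/15847) - 798*1/1540 = 1600/15847 - 57/110 = -727279/1743170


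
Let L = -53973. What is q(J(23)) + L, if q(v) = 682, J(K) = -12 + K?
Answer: -53291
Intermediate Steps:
q(J(23)) + L = 682 - 53973 = -53291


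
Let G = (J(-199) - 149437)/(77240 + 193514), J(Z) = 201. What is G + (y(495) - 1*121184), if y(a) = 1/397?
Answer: -16405600645/135377 ≈ -1.2118e+5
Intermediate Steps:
y(a) = 1/397
G = -74618/135377 (G = (201 - 149437)/(77240 + 193514) = -149236/270754 = -149236*1/270754 = -74618/135377 ≈ -0.55119)
G + (y(495) - 1*121184) = -74618/135377 + (1/397 - 1*121184) = -74618/135377 + (1/397 - 121184) = -74618/135377 - 48110047/397 = -16405600645/135377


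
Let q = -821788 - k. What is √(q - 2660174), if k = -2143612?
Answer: 5*I*√53534 ≈ 1156.9*I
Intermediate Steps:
q = 1321824 (q = -821788 - 1*(-2143612) = -821788 + 2143612 = 1321824)
√(q - 2660174) = √(1321824 - 2660174) = √(-1338350) = 5*I*√53534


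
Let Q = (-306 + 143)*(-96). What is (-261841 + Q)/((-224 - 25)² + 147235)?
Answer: -246193/209236 ≈ -1.1766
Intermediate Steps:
Q = 15648 (Q = -163*(-96) = 15648)
(-261841 + Q)/((-224 - 25)² + 147235) = (-261841 + 15648)/((-224 - 25)² + 147235) = -246193/((-249)² + 147235) = -246193/(62001 + 147235) = -246193/209236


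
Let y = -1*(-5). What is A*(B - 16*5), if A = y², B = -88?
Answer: -4200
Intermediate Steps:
y = 5
A = 25 (A = 5² = 25)
A*(B - 16*5) = 25*(-88 - 16*5) = 25*(-88 - 80) = 25*(-168) = -4200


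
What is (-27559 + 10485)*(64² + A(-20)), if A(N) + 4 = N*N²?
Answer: 66725192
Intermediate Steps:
A(N) = -4 + N³ (A(N) = -4 + N*N² = -4 + N³)
(-27559 + 10485)*(64² + A(-20)) = (-27559 + 10485)*(64² + (-4 + (-20)³)) = -17074*(4096 + (-4 - 8000)) = -17074*(4096 - 8004) = -17074*(-3908) = 66725192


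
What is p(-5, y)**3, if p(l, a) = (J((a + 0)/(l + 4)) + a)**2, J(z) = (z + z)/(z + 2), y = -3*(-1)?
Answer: 531441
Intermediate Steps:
y = 3
J(z) = 2*z/(2 + z) (J(z) = (2*z)/(2 + z) = 2*z/(2 + z))
p(l, a) = (a + 2*a/((2 + a/(4 + l))*(4 + l)))**2 (p(l, a) = (2*((a + 0)/(l + 4))/(2 + (a + 0)/(l + 4)) + a)**2 = (2*(a/(4 + l))/(2 + a/(4 + l)) + a)**2 = (2*a/((2 + a/(4 + l))*(4 + l)) + a)**2 = (a + 2*a/((2 + a/(4 + l))*(4 + l)))**2)
p(-5, y)**3 = (3**2*(10 + 3 + 2*(-5))**2/(8 + 3 + 2*(-5))**2)**3 = (9*(10 + 3 - 10)**2/(8 + 3 - 10)**2)**3 = (9*3**2/1**2)**3 = (9*1*9)**3 = 81**3 = 531441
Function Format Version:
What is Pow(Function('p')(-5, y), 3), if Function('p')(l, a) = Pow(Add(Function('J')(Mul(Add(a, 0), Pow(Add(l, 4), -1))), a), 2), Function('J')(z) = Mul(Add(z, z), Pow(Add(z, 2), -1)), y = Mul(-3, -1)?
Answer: 531441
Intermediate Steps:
y = 3
Function('J')(z) = Mul(2, z, Pow(Add(2, z), -1)) (Function('J')(z) = Mul(Mul(2, z), Pow(Add(2, z), -1)) = Mul(2, z, Pow(Add(2, z), -1)))
Function('p')(l, a) = Pow(Add(a, Mul(2, a, Pow(Add(2, Mul(a, Pow(Add(4, l), -1))), -1), Pow(Add(4, l), -1))), 2) (Function('p')(l, a) = Pow(Add(Mul(2, Mul(Add(a, 0), Pow(Add(l, 4), -1)), Pow(Add(2, Mul(Add(a, 0), Pow(Add(l, 4), -1))), -1)), a), 2) = Pow(Add(Mul(2, Mul(a, Pow(Add(4, l), -1)), Pow(Add(2, Mul(a, Pow(Add(4, l), -1))), -1)), a), 2) = Pow(Add(Mul(2, a, Pow(Add(2, Mul(a, Pow(Add(4, l), -1))), -1), Pow(Add(4, l), -1)), a), 2) = Pow(Add(a, Mul(2, a, Pow(Add(2, Mul(a, Pow(Add(4, l), -1))), -1), Pow(Add(4, l), -1))), 2))
Pow(Function('p')(-5, y), 3) = Pow(Mul(Pow(3, 2), Pow(Add(8, 3, Mul(2, -5)), -2), Pow(Add(10, 3, Mul(2, -5)), 2)), 3) = Pow(Mul(9, Pow(Add(8, 3, -10), -2), Pow(Add(10, 3, -10), 2)), 3) = Pow(Mul(9, Pow(1, -2), Pow(3, 2)), 3) = Pow(Mul(9, 1, 9), 3) = Pow(81, 3) = 531441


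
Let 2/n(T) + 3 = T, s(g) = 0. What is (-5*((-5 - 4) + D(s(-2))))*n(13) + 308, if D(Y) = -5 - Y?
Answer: 322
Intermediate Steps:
n(T) = 2/(-3 + T)
(-5*((-5 - 4) + D(s(-2))))*n(13) + 308 = (-5*((-5 - 4) + (-5 - 1*0)))*(2/(-3 + 13)) + 308 = (-5*(-9 + (-5 + 0)))*(2/10) + 308 = (-5*(-9 - 5))*(2*(1/10)) + 308 = -5*(-14)*(1/5) + 308 = 70*(1/5) + 308 = 14 + 308 = 322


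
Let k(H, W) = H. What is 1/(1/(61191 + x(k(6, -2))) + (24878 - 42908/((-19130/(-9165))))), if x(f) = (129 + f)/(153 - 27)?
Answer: 1638846057/7081761390430 ≈ 0.00023142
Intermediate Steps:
x(f) = 43/42 + f/126 (x(f) = (129 + f)/126 = (129 + f)*(1/126) = 43/42 + f/126)
1/(1/(61191 + x(k(6, -2))) + (24878 - 42908/((-19130/(-9165))))) = 1/(1/(61191 + (43/42 + (1/126)*6)) + (24878 - 42908/((-19130/(-9165))))) = 1/(1/(61191 + (43/42 + 1/21)) + (24878 - 42908/((-19130*(-1/9165))))) = 1/(1/(61191 + 15/14) + (24878 - 42908/3826/1833)) = 1/(1/(856689/14) + (24878 - 42908*1833/3826)) = 1/(14/856689 + (24878 - 39325182/1913)) = 1/(14/856689 + 8266432/1913) = 1/(7081761390430/1638846057) = 1638846057/7081761390430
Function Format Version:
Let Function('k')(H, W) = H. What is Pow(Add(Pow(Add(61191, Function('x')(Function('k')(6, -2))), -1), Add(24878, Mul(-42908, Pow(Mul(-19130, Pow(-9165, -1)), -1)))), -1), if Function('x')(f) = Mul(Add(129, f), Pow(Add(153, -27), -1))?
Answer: Rational(1638846057, 7081761390430) ≈ 0.00023142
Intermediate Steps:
Function('x')(f) = Add(Rational(43, 42), Mul(Rational(1, 126), f)) (Function('x')(f) = Mul(Add(129, f), Pow(126, -1)) = Mul(Add(129, f), Rational(1, 126)) = Add(Rational(43, 42), Mul(Rational(1, 126), f)))
Pow(Add(Pow(Add(61191, Function('x')(Function('k')(6, -2))), -1), Add(24878, Mul(-42908, Pow(Mul(-19130, Pow(-9165, -1)), -1)))), -1) = Pow(Add(Pow(Add(61191, Add(Rational(43, 42), Mul(Rational(1, 126), 6))), -1), Add(24878, Mul(-42908, Pow(Mul(-19130, Pow(-9165, -1)), -1)))), -1) = Pow(Add(Pow(Add(61191, Add(Rational(43, 42), Rational(1, 21))), -1), Add(24878, Mul(-42908, Pow(Mul(-19130, Rational(-1, 9165)), -1)))), -1) = Pow(Add(Pow(Add(61191, Rational(15, 14)), -1), Add(24878, Mul(-42908, Pow(Rational(3826, 1833), -1)))), -1) = Pow(Add(Pow(Rational(856689, 14), -1), Add(24878, Mul(-42908, Rational(1833, 3826)))), -1) = Pow(Add(Rational(14, 856689), Add(24878, Rational(-39325182, 1913))), -1) = Pow(Add(Rational(14, 856689), Rational(8266432, 1913)), -1) = Pow(Rational(7081761390430, 1638846057), -1) = Rational(1638846057, 7081761390430)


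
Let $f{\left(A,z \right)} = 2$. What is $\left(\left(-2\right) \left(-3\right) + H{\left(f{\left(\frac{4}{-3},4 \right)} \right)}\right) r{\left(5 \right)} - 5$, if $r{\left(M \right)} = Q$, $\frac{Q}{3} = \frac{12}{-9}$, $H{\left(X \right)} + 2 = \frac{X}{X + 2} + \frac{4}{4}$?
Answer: $-27$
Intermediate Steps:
$H{\left(X \right)} = -1 + \frac{X}{2 + X}$ ($H{\left(X \right)} = -2 + \left(\frac{X}{X + 2} + \frac{4}{4}\right) = -2 + \left(\frac{X}{2 + X} + 4 \cdot \frac{1}{4}\right) = -2 + \left(\frac{X}{2 + X} + 1\right) = -2 + \left(1 + \frac{X}{2 + X}\right) = -1 + \frac{X}{2 + X}$)
$Q = -4$ ($Q = 3 \frac{12}{-9} = 3 \cdot 12 \left(- \frac{1}{9}\right) = 3 \left(- \frac{4}{3}\right) = -4$)
$r{\left(M \right)} = -4$
$\left(\left(-2\right) \left(-3\right) + H{\left(f{\left(\frac{4}{-3},4 \right)} \right)}\right) r{\left(5 \right)} - 5 = \left(\left(-2\right) \left(-3\right) - \frac{2}{2 + 2}\right) \left(-4\right) - 5 = \left(6 - \frac{2}{4}\right) \left(-4\right) - 5 = \left(6 - \frac{1}{2}\right) \left(-4\right) - 5 = \frac{11}{2} \left(-4\right) - 5 = -22 - 5 = -27$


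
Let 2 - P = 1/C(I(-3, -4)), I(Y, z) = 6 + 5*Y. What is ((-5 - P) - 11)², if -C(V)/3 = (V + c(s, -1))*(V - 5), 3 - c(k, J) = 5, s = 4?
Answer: 69172489/213444 ≈ 324.08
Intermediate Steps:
c(k, J) = -2 (c(k, J) = 3 - 1*5 = 3 - 5 = -2)
C(V) = -3*(-5 + V)*(-2 + V) (C(V) = -3*(V - 2)*(V - 5) = -3*(-2 + V)*(-5 + V) = -3*(-5 + V)*(-2 + V))
P = 925/462 (P = 2 - 1/(-30 - 3*(6 + 5*(-3))² + 21*(6 + 5*(-3))) = 2 - 1/(-30 - 3*(6 - 15)² + 21*(6 - 15)) = 2 - 1/(-30 - 3*(-9)² + 21*(-9)) = 2 - 1/(-30 - 3*81 - 189) = 2 - 1/(-30 - 243 - 189) = 2 - 1/(-462) = 2 - 1*(-1/462) = 2 + 1/462 = 925/462 ≈ 2.0022)
((-5 - P) - 11)² = ((-5 - 1*925/462) - 11)² = ((-5 - 925/462) - 11)² = (-3235/462 - 11)² = (-8317/462)² = 69172489/213444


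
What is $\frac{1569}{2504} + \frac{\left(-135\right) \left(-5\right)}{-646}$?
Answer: $- \frac{338313}{808792} \approx -0.41829$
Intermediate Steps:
$\frac{1569}{2504} + \frac{\left(-135\right) \left(-5\right)}{-646} = 1569 \cdot \frac{1}{2504} + 675 \left(- \frac{1}{646}\right) = \frac{1569}{2504} - \frac{675}{646} = - \frac{338313}{808792}$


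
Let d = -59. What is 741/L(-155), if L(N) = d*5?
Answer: -741/295 ≈ -2.5119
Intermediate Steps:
L(N) = -295 (L(N) = -59*5 = -295)
741/L(-155) = 741/(-295) = 741*(-1/295) = -741/295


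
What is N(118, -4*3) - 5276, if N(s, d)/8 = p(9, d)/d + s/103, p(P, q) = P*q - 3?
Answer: -534862/103 ≈ -5192.8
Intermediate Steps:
p(P, q) = -3 + P*q
N(s, d) = 8*s/103 + 8*(-3 + 9*d)/d (N(s, d) = 8*((-3 + 9*d)/d + s/103) = 8*(s/103 + (-3 + 9*d)/d) = 8*s/103 + 8*(-3 + 9*d)/d)
N(118, -4*3) - 5276 = (72 - 24/((-4*3)) + (8/103)*118) - 5276 = (72 - 24/(-12) + 944/103) - 5276 = (72 - 24*(-1/12) + 944/103) - 5276 = (72 + 2 + 944/103) - 5276 = 8566/103 - 5276 = -534862/103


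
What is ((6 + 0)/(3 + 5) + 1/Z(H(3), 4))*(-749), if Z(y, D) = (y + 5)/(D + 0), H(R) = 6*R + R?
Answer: -35203/52 ≈ -676.98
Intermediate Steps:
H(R) = 7*R
Z(y, D) = (5 + y)/D
((6 + 0)/(3 + 5) + 1/Z(H(3), 4))*(-749) = ((6 + 0)/(3 + 5) + 1/((5 + 7*3)/4))*(-749) = (6/8 + 1/((5 + 21)/4))*(-749) = (6*(1/8) + 1/((1/4)*26))*(-749) = (3/4 + 1/(13/2))*(-749) = (3/4 + 1*(2/13))*(-749) = (3/4 + 2/13)*(-749) = (47/52)*(-749) = -35203/52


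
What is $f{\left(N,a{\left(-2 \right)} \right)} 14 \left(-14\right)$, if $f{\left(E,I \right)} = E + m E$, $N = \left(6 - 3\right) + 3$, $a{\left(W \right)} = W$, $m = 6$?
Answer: $-8232$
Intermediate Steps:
$N = 6$ ($N = 3 + 3 = 6$)
$f{\left(E,I \right)} = 7 E$ ($f{\left(E,I \right)} = E + 6 E = 7 E$)
$f{\left(N,a{\left(-2 \right)} \right)} 14 \left(-14\right) = 7 \cdot 6 \cdot 14 \left(-14\right) = 42 \cdot 14 \left(-14\right) = 588 \left(-14\right) = -8232$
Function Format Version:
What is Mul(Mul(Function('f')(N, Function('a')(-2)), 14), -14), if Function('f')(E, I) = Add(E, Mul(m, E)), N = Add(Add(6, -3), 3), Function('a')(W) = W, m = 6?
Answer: -8232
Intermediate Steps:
N = 6 (N = Add(3, 3) = 6)
Function('f')(E, I) = Mul(7, E) (Function('f')(E, I) = Add(E, Mul(6, E)) = Mul(7, E))
Mul(Mul(Function('f')(N, Function('a')(-2)), 14), -14) = Mul(Mul(Mul(7, 6), 14), -14) = Mul(Mul(42, 14), -14) = Mul(588, -14) = -8232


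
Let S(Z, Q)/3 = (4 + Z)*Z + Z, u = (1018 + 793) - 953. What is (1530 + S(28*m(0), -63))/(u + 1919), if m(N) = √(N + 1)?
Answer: 4302/2777 ≈ 1.5492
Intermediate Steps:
u = 858 (u = 1811 - 953 = 858)
m(N) = √(1 + N)
S(Z, Q) = 3*Z + 3*Z*(4 + Z) (S(Z, Q) = 3*((4 + Z)*Z + Z) = 3*(Z*(4 + Z) + Z) = 3*(Z + Z*(4 + Z)) = 3*Z + 3*Z*(4 + Z))
(1530 + S(28*m(0), -63))/(u + 1919) = (1530 + 3*(28*√(1 + 0))*(5 + 28*√(1 + 0)))/(858 + 1919) = (1530 + 3*(28*√1)*(5 + 28*√1))/2777 = (1530 + 3*(28*1)*(5 + 28*1))*(1/2777) = (1530 + 3*28*(5 + 28))*(1/2777) = (1530 + 3*28*33)*(1/2777) = (1530 + 2772)*(1/2777) = 4302*(1/2777) = 4302/2777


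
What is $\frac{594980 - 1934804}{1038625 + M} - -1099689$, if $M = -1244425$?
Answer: $\frac{9429889001}{8575} \approx 1.0997 \cdot 10^{6}$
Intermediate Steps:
$\frac{594980 - 1934804}{1038625 + M} - -1099689 = \frac{594980 - 1934804}{1038625 - 1244425} - -1099689 = - \frac{1339824}{-205800} + 1099689 = \left(-1339824\right) \left(- \frac{1}{205800}\right) + 1099689 = \frac{55826}{8575} + 1099689 = \frac{9429889001}{8575}$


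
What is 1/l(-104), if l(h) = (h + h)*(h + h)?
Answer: 1/43264 ≈ 2.3114e-5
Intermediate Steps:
l(h) = 4*h**2 (l(h) = (2*h)*(2*h) = 4*h**2)
1/l(-104) = 1/(4*(-104)**2) = 1/(4*10816) = 1/43264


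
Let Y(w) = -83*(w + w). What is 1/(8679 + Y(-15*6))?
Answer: 1/23619 ≈ 4.2339e-5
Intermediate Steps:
Y(w) = -166*w
1/(8679 + Y(-15*6)) = 1/(8679 - (-2490)*6) = 1/(8679 - 166*(-90)) = 1/(8679 + 14940) = 1/23619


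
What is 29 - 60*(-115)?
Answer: 6929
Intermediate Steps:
29 - 60*(-115) = 29 + 6900 = 6929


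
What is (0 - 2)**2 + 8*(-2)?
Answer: -12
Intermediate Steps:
(0 - 2)**2 + 8*(-2) = (-2)**2 - 16 = 4 - 16 = -12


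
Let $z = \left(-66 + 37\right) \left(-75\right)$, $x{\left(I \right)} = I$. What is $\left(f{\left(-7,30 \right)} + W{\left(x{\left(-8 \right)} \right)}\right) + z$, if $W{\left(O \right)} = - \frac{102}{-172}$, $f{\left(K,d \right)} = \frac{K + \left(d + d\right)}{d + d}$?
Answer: $\frac{5615309}{2580} \approx 2176.5$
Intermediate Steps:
$f{\left(K,d \right)} = \frac{K + 2 d}{2 d}$
$W{\left(O \right)} = \frac{51}{86}$ ($W{\left(O \right)} = \left(-102\right) \left(- \frac{1}{172}\right) = \frac{51}{86}$)
$z = 2175$ ($z = \left(-29\right) \left(-75\right) = 2175$)
$\left(f{\left(-7,30 \right)} + W{\left(x{\left(-8 \right)} \right)}\right) + z = \left(\frac{30 + \frac{1}{2} \left(-7\right)}{30} + \frac{51}{86}\right) + 2175 = \left(\frac{30 - \frac{7}{2}}{30} + \frac{51}{86}\right) + 2175 = \left(\frac{1}{30} \cdot \frac{53}{2} + \frac{51}{86}\right) + 2175 = \left(\frac{53}{60} + \frac{51}{86}\right) + 2175 = \frac{3809}{2580} + 2175 = \frac{5615309}{2580}$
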